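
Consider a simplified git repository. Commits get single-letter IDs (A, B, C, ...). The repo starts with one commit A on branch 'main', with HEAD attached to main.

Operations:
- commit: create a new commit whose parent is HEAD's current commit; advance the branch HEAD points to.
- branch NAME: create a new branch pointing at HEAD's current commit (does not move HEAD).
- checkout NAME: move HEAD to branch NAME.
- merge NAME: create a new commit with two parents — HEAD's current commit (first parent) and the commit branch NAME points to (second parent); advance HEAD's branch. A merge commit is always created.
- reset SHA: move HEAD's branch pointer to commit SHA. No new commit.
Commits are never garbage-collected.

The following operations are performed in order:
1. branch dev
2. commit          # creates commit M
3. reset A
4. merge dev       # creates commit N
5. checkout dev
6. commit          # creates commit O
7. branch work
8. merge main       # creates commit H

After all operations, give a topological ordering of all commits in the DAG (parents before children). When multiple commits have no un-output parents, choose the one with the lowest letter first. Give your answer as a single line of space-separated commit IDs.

Answer: A M N O H

Derivation:
After op 1 (branch): HEAD=main@A [dev=A main=A]
After op 2 (commit): HEAD=main@M [dev=A main=M]
After op 3 (reset): HEAD=main@A [dev=A main=A]
After op 4 (merge): HEAD=main@N [dev=A main=N]
After op 5 (checkout): HEAD=dev@A [dev=A main=N]
After op 6 (commit): HEAD=dev@O [dev=O main=N]
After op 7 (branch): HEAD=dev@O [dev=O main=N work=O]
After op 8 (merge): HEAD=dev@H [dev=H main=N work=O]
commit A: parents=[]
commit H: parents=['O', 'N']
commit M: parents=['A']
commit N: parents=['A', 'A']
commit O: parents=['A']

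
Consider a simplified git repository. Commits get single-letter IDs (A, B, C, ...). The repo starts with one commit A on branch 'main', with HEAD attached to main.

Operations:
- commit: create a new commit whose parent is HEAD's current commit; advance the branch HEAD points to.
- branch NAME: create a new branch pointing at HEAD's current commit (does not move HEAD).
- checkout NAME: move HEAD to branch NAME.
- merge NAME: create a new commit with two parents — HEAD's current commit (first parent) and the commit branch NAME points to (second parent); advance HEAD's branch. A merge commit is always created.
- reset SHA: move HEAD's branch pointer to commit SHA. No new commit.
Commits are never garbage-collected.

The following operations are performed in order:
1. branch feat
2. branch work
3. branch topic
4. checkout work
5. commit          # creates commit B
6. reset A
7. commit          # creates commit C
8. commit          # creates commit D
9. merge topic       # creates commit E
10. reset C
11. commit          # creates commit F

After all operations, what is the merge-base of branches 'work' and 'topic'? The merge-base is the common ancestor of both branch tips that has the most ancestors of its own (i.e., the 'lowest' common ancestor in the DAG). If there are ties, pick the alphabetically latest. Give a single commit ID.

After op 1 (branch): HEAD=main@A [feat=A main=A]
After op 2 (branch): HEAD=main@A [feat=A main=A work=A]
After op 3 (branch): HEAD=main@A [feat=A main=A topic=A work=A]
After op 4 (checkout): HEAD=work@A [feat=A main=A topic=A work=A]
After op 5 (commit): HEAD=work@B [feat=A main=A topic=A work=B]
After op 6 (reset): HEAD=work@A [feat=A main=A topic=A work=A]
After op 7 (commit): HEAD=work@C [feat=A main=A topic=A work=C]
After op 8 (commit): HEAD=work@D [feat=A main=A topic=A work=D]
After op 9 (merge): HEAD=work@E [feat=A main=A topic=A work=E]
After op 10 (reset): HEAD=work@C [feat=A main=A topic=A work=C]
After op 11 (commit): HEAD=work@F [feat=A main=A topic=A work=F]
ancestors(work=F): ['A', 'C', 'F']
ancestors(topic=A): ['A']
common: ['A']

Answer: A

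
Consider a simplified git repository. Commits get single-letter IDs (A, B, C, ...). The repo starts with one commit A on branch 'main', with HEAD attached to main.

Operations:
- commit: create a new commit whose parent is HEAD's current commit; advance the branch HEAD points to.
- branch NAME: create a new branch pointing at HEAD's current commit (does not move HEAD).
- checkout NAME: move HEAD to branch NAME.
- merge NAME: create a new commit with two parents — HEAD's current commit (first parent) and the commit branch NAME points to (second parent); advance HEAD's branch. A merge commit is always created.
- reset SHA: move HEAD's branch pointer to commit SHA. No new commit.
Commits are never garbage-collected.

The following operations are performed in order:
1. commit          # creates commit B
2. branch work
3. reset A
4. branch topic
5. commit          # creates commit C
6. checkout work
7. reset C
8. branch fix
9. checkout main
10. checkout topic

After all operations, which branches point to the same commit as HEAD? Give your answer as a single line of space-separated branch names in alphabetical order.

After op 1 (commit): HEAD=main@B [main=B]
After op 2 (branch): HEAD=main@B [main=B work=B]
After op 3 (reset): HEAD=main@A [main=A work=B]
After op 4 (branch): HEAD=main@A [main=A topic=A work=B]
After op 5 (commit): HEAD=main@C [main=C topic=A work=B]
After op 6 (checkout): HEAD=work@B [main=C topic=A work=B]
After op 7 (reset): HEAD=work@C [main=C topic=A work=C]
After op 8 (branch): HEAD=work@C [fix=C main=C topic=A work=C]
After op 9 (checkout): HEAD=main@C [fix=C main=C topic=A work=C]
After op 10 (checkout): HEAD=topic@A [fix=C main=C topic=A work=C]

Answer: topic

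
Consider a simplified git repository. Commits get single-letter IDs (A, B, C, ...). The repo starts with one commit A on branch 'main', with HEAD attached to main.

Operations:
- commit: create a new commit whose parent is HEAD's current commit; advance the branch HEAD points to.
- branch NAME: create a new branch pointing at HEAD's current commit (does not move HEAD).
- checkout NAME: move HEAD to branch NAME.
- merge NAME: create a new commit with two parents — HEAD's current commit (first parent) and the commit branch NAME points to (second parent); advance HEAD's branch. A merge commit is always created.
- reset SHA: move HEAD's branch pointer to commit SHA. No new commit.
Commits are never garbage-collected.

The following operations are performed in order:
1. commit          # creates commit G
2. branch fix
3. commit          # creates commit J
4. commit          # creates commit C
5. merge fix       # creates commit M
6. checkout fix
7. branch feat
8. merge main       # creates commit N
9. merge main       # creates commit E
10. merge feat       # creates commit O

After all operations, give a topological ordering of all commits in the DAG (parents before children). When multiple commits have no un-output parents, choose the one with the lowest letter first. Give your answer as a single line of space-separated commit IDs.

Answer: A G J C M N E O

Derivation:
After op 1 (commit): HEAD=main@G [main=G]
After op 2 (branch): HEAD=main@G [fix=G main=G]
After op 3 (commit): HEAD=main@J [fix=G main=J]
After op 4 (commit): HEAD=main@C [fix=G main=C]
After op 5 (merge): HEAD=main@M [fix=G main=M]
After op 6 (checkout): HEAD=fix@G [fix=G main=M]
After op 7 (branch): HEAD=fix@G [feat=G fix=G main=M]
After op 8 (merge): HEAD=fix@N [feat=G fix=N main=M]
After op 9 (merge): HEAD=fix@E [feat=G fix=E main=M]
After op 10 (merge): HEAD=fix@O [feat=G fix=O main=M]
commit A: parents=[]
commit C: parents=['J']
commit E: parents=['N', 'M']
commit G: parents=['A']
commit J: parents=['G']
commit M: parents=['C', 'G']
commit N: parents=['G', 'M']
commit O: parents=['E', 'G']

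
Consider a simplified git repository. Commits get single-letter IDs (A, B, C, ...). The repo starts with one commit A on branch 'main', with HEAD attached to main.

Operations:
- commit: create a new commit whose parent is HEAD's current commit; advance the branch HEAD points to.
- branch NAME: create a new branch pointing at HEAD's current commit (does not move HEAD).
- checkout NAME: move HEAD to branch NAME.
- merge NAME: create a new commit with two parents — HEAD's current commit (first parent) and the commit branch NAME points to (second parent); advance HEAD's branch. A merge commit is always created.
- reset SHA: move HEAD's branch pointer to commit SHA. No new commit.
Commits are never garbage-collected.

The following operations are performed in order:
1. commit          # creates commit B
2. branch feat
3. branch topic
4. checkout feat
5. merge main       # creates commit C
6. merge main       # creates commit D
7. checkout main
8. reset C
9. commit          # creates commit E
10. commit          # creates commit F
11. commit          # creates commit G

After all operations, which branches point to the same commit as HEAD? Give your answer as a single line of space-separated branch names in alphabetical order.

After op 1 (commit): HEAD=main@B [main=B]
After op 2 (branch): HEAD=main@B [feat=B main=B]
After op 3 (branch): HEAD=main@B [feat=B main=B topic=B]
After op 4 (checkout): HEAD=feat@B [feat=B main=B topic=B]
After op 5 (merge): HEAD=feat@C [feat=C main=B topic=B]
After op 6 (merge): HEAD=feat@D [feat=D main=B topic=B]
After op 7 (checkout): HEAD=main@B [feat=D main=B topic=B]
After op 8 (reset): HEAD=main@C [feat=D main=C topic=B]
After op 9 (commit): HEAD=main@E [feat=D main=E topic=B]
After op 10 (commit): HEAD=main@F [feat=D main=F topic=B]
After op 11 (commit): HEAD=main@G [feat=D main=G topic=B]

Answer: main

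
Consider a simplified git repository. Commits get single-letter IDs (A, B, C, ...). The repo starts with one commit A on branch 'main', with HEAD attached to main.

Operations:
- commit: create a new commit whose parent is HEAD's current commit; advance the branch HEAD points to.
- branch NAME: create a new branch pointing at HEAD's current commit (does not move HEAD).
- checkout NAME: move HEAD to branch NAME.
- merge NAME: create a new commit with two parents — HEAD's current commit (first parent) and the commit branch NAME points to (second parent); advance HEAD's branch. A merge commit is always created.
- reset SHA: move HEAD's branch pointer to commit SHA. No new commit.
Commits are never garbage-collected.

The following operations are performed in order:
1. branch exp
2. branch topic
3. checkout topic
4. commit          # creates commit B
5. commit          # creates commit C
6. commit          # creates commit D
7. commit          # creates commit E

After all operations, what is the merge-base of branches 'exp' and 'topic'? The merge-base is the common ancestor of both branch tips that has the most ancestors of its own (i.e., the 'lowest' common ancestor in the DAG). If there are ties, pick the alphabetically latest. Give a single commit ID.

After op 1 (branch): HEAD=main@A [exp=A main=A]
After op 2 (branch): HEAD=main@A [exp=A main=A topic=A]
After op 3 (checkout): HEAD=topic@A [exp=A main=A topic=A]
After op 4 (commit): HEAD=topic@B [exp=A main=A topic=B]
After op 5 (commit): HEAD=topic@C [exp=A main=A topic=C]
After op 6 (commit): HEAD=topic@D [exp=A main=A topic=D]
After op 7 (commit): HEAD=topic@E [exp=A main=A topic=E]
ancestors(exp=A): ['A']
ancestors(topic=E): ['A', 'B', 'C', 'D', 'E']
common: ['A']

Answer: A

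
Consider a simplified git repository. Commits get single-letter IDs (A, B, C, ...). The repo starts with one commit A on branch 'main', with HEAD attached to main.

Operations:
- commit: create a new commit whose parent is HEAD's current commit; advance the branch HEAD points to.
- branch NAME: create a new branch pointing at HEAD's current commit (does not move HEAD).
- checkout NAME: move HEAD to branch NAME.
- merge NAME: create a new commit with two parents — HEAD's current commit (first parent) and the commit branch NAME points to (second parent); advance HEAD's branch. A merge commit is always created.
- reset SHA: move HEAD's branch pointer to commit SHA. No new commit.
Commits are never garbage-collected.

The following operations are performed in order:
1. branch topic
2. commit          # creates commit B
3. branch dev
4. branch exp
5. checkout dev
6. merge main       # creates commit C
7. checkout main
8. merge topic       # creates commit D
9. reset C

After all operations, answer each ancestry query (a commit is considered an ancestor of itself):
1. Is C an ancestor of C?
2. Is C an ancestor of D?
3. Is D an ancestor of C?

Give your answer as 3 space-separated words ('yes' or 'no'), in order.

Answer: yes no no

Derivation:
After op 1 (branch): HEAD=main@A [main=A topic=A]
After op 2 (commit): HEAD=main@B [main=B topic=A]
After op 3 (branch): HEAD=main@B [dev=B main=B topic=A]
After op 4 (branch): HEAD=main@B [dev=B exp=B main=B topic=A]
After op 5 (checkout): HEAD=dev@B [dev=B exp=B main=B topic=A]
After op 6 (merge): HEAD=dev@C [dev=C exp=B main=B topic=A]
After op 7 (checkout): HEAD=main@B [dev=C exp=B main=B topic=A]
After op 8 (merge): HEAD=main@D [dev=C exp=B main=D topic=A]
After op 9 (reset): HEAD=main@C [dev=C exp=B main=C topic=A]
ancestors(C) = {A,B,C}; C in? yes
ancestors(D) = {A,B,D}; C in? no
ancestors(C) = {A,B,C}; D in? no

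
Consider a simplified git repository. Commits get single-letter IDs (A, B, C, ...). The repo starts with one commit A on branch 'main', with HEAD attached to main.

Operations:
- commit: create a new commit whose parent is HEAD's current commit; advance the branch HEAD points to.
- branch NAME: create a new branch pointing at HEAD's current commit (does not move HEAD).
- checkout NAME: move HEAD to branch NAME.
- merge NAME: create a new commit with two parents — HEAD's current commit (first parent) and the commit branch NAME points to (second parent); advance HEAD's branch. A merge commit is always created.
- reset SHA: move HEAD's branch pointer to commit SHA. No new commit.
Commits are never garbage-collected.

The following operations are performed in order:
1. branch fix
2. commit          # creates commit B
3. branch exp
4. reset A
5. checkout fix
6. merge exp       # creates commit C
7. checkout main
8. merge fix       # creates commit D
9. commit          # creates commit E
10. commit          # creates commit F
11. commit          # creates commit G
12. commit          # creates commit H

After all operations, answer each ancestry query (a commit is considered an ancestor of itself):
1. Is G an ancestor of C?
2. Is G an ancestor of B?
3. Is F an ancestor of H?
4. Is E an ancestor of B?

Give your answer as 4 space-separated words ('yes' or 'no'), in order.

After op 1 (branch): HEAD=main@A [fix=A main=A]
After op 2 (commit): HEAD=main@B [fix=A main=B]
After op 3 (branch): HEAD=main@B [exp=B fix=A main=B]
After op 4 (reset): HEAD=main@A [exp=B fix=A main=A]
After op 5 (checkout): HEAD=fix@A [exp=B fix=A main=A]
After op 6 (merge): HEAD=fix@C [exp=B fix=C main=A]
After op 7 (checkout): HEAD=main@A [exp=B fix=C main=A]
After op 8 (merge): HEAD=main@D [exp=B fix=C main=D]
After op 9 (commit): HEAD=main@E [exp=B fix=C main=E]
After op 10 (commit): HEAD=main@F [exp=B fix=C main=F]
After op 11 (commit): HEAD=main@G [exp=B fix=C main=G]
After op 12 (commit): HEAD=main@H [exp=B fix=C main=H]
ancestors(C) = {A,B,C}; G in? no
ancestors(B) = {A,B}; G in? no
ancestors(H) = {A,B,C,D,E,F,G,H}; F in? yes
ancestors(B) = {A,B}; E in? no

Answer: no no yes no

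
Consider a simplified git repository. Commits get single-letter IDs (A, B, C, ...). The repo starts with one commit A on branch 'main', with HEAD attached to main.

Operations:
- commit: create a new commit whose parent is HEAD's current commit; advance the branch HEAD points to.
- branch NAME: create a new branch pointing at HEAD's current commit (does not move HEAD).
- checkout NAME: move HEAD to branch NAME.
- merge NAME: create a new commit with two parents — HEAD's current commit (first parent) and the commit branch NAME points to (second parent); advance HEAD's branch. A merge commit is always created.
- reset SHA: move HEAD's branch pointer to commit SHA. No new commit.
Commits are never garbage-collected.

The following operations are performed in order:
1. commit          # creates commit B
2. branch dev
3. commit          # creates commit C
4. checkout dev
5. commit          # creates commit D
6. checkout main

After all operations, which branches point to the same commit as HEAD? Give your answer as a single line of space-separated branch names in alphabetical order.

After op 1 (commit): HEAD=main@B [main=B]
After op 2 (branch): HEAD=main@B [dev=B main=B]
After op 3 (commit): HEAD=main@C [dev=B main=C]
After op 4 (checkout): HEAD=dev@B [dev=B main=C]
After op 5 (commit): HEAD=dev@D [dev=D main=C]
After op 6 (checkout): HEAD=main@C [dev=D main=C]

Answer: main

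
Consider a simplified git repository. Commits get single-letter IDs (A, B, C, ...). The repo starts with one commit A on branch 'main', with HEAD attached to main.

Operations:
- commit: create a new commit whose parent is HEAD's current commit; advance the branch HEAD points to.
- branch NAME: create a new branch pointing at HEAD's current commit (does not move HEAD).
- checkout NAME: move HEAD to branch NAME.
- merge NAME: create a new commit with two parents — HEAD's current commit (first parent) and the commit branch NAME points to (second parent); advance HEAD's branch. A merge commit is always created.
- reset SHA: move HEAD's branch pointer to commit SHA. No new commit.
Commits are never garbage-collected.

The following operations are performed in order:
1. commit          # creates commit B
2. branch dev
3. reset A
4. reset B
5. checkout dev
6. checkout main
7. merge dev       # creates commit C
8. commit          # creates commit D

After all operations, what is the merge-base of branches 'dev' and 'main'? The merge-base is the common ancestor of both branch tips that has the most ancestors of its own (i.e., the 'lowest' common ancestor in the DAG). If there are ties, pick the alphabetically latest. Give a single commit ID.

Answer: B

Derivation:
After op 1 (commit): HEAD=main@B [main=B]
After op 2 (branch): HEAD=main@B [dev=B main=B]
After op 3 (reset): HEAD=main@A [dev=B main=A]
After op 4 (reset): HEAD=main@B [dev=B main=B]
After op 5 (checkout): HEAD=dev@B [dev=B main=B]
After op 6 (checkout): HEAD=main@B [dev=B main=B]
After op 7 (merge): HEAD=main@C [dev=B main=C]
After op 8 (commit): HEAD=main@D [dev=B main=D]
ancestors(dev=B): ['A', 'B']
ancestors(main=D): ['A', 'B', 'C', 'D']
common: ['A', 'B']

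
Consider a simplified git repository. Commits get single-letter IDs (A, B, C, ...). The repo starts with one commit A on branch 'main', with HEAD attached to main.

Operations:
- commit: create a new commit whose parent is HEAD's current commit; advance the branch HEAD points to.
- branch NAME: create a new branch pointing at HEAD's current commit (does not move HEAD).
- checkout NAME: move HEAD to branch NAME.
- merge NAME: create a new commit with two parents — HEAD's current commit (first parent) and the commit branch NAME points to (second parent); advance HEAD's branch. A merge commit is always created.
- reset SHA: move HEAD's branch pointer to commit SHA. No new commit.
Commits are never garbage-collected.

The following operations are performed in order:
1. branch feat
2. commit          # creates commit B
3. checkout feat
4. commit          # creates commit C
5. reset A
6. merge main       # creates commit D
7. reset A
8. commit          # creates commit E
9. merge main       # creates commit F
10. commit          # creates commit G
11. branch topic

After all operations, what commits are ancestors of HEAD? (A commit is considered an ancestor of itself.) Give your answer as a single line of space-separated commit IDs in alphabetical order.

Answer: A B E F G

Derivation:
After op 1 (branch): HEAD=main@A [feat=A main=A]
After op 2 (commit): HEAD=main@B [feat=A main=B]
After op 3 (checkout): HEAD=feat@A [feat=A main=B]
After op 4 (commit): HEAD=feat@C [feat=C main=B]
After op 5 (reset): HEAD=feat@A [feat=A main=B]
After op 6 (merge): HEAD=feat@D [feat=D main=B]
After op 7 (reset): HEAD=feat@A [feat=A main=B]
After op 8 (commit): HEAD=feat@E [feat=E main=B]
After op 9 (merge): HEAD=feat@F [feat=F main=B]
After op 10 (commit): HEAD=feat@G [feat=G main=B]
After op 11 (branch): HEAD=feat@G [feat=G main=B topic=G]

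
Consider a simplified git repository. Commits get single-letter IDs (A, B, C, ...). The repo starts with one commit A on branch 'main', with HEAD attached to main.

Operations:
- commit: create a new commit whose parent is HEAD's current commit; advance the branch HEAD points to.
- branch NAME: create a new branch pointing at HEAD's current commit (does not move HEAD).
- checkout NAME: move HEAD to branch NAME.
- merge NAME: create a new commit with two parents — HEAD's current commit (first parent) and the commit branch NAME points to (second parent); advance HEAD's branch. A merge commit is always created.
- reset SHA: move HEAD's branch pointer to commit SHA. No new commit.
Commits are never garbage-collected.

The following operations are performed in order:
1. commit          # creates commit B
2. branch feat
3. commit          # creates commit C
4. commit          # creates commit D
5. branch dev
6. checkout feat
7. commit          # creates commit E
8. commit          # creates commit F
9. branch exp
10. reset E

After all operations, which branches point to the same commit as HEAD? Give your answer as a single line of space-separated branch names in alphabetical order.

After op 1 (commit): HEAD=main@B [main=B]
After op 2 (branch): HEAD=main@B [feat=B main=B]
After op 3 (commit): HEAD=main@C [feat=B main=C]
After op 4 (commit): HEAD=main@D [feat=B main=D]
After op 5 (branch): HEAD=main@D [dev=D feat=B main=D]
After op 6 (checkout): HEAD=feat@B [dev=D feat=B main=D]
After op 7 (commit): HEAD=feat@E [dev=D feat=E main=D]
After op 8 (commit): HEAD=feat@F [dev=D feat=F main=D]
After op 9 (branch): HEAD=feat@F [dev=D exp=F feat=F main=D]
After op 10 (reset): HEAD=feat@E [dev=D exp=F feat=E main=D]

Answer: feat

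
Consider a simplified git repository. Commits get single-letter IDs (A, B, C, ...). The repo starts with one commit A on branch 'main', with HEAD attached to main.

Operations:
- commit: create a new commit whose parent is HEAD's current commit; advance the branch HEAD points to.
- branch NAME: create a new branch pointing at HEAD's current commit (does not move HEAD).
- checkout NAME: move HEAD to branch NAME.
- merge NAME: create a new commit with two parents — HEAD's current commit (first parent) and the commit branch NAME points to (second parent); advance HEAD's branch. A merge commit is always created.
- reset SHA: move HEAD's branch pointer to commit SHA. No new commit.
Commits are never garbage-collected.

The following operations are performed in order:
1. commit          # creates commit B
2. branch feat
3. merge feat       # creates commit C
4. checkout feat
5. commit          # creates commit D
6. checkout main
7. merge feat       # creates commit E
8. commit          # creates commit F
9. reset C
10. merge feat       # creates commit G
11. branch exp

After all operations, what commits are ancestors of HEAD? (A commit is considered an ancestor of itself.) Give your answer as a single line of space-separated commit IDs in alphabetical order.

Answer: A B C D G

Derivation:
After op 1 (commit): HEAD=main@B [main=B]
After op 2 (branch): HEAD=main@B [feat=B main=B]
After op 3 (merge): HEAD=main@C [feat=B main=C]
After op 4 (checkout): HEAD=feat@B [feat=B main=C]
After op 5 (commit): HEAD=feat@D [feat=D main=C]
After op 6 (checkout): HEAD=main@C [feat=D main=C]
After op 7 (merge): HEAD=main@E [feat=D main=E]
After op 8 (commit): HEAD=main@F [feat=D main=F]
After op 9 (reset): HEAD=main@C [feat=D main=C]
After op 10 (merge): HEAD=main@G [feat=D main=G]
After op 11 (branch): HEAD=main@G [exp=G feat=D main=G]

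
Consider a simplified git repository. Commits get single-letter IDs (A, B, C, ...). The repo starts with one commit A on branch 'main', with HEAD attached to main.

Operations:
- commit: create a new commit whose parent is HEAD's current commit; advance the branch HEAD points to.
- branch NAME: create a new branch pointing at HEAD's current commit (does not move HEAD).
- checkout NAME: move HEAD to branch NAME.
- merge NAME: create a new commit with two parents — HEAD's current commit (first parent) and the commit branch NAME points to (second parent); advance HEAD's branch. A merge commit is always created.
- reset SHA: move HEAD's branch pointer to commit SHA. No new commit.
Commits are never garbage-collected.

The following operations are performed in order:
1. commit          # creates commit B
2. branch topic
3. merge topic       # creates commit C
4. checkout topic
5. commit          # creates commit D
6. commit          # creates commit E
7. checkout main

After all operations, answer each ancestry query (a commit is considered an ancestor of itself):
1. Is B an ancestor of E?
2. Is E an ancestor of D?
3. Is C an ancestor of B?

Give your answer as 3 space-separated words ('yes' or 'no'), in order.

After op 1 (commit): HEAD=main@B [main=B]
After op 2 (branch): HEAD=main@B [main=B topic=B]
After op 3 (merge): HEAD=main@C [main=C topic=B]
After op 4 (checkout): HEAD=topic@B [main=C topic=B]
After op 5 (commit): HEAD=topic@D [main=C topic=D]
After op 6 (commit): HEAD=topic@E [main=C topic=E]
After op 7 (checkout): HEAD=main@C [main=C topic=E]
ancestors(E) = {A,B,D,E}; B in? yes
ancestors(D) = {A,B,D}; E in? no
ancestors(B) = {A,B}; C in? no

Answer: yes no no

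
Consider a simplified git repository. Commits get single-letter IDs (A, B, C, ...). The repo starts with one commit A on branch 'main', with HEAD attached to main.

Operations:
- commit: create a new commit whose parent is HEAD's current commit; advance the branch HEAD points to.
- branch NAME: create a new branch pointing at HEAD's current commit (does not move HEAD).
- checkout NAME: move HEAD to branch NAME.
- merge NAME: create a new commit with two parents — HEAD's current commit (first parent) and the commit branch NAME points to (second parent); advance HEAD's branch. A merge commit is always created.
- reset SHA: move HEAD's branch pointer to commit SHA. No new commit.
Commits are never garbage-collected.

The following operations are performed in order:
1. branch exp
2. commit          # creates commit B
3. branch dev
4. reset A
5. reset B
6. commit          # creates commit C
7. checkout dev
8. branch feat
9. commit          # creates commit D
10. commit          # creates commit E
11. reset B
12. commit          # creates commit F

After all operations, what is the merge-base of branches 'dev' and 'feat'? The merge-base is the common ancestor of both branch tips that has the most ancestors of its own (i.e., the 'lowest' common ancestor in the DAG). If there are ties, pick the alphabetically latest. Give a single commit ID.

After op 1 (branch): HEAD=main@A [exp=A main=A]
After op 2 (commit): HEAD=main@B [exp=A main=B]
After op 3 (branch): HEAD=main@B [dev=B exp=A main=B]
After op 4 (reset): HEAD=main@A [dev=B exp=A main=A]
After op 5 (reset): HEAD=main@B [dev=B exp=A main=B]
After op 6 (commit): HEAD=main@C [dev=B exp=A main=C]
After op 7 (checkout): HEAD=dev@B [dev=B exp=A main=C]
After op 8 (branch): HEAD=dev@B [dev=B exp=A feat=B main=C]
After op 9 (commit): HEAD=dev@D [dev=D exp=A feat=B main=C]
After op 10 (commit): HEAD=dev@E [dev=E exp=A feat=B main=C]
After op 11 (reset): HEAD=dev@B [dev=B exp=A feat=B main=C]
After op 12 (commit): HEAD=dev@F [dev=F exp=A feat=B main=C]
ancestors(dev=F): ['A', 'B', 'F']
ancestors(feat=B): ['A', 'B']
common: ['A', 'B']

Answer: B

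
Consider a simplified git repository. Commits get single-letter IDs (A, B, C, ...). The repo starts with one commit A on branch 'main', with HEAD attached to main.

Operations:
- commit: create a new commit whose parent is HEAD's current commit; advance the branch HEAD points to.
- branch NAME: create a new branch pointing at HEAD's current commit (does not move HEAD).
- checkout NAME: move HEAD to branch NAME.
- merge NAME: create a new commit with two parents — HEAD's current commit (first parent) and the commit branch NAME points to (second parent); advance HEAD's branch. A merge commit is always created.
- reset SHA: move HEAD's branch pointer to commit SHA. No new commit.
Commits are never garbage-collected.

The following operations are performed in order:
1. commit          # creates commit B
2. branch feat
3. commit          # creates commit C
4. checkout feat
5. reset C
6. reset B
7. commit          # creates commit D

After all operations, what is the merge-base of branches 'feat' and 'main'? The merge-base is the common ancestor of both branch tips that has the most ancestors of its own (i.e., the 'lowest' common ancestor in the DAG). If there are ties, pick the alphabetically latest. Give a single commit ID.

After op 1 (commit): HEAD=main@B [main=B]
After op 2 (branch): HEAD=main@B [feat=B main=B]
After op 3 (commit): HEAD=main@C [feat=B main=C]
After op 4 (checkout): HEAD=feat@B [feat=B main=C]
After op 5 (reset): HEAD=feat@C [feat=C main=C]
After op 6 (reset): HEAD=feat@B [feat=B main=C]
After op 7 (commit): HEAD=feat@D [feat=D main=C]
ancestors(feat=D): ['A', 'B', 'D']
ancestors(main=C): ['A', 'B', 'C']
common: ['A', 'B']

Answer: B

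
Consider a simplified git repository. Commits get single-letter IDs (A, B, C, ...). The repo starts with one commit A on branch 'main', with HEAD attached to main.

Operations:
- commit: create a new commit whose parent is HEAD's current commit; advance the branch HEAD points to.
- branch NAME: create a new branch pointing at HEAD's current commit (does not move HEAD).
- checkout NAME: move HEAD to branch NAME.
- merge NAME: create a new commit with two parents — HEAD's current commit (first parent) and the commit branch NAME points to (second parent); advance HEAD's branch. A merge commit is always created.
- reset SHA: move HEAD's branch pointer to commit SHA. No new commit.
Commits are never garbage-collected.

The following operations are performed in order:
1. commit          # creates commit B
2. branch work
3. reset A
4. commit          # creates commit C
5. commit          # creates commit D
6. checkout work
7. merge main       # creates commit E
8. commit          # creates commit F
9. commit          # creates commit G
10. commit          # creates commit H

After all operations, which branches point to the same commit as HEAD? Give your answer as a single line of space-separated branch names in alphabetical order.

After op 1 (commit): HEAD=main@B [main=B]
After op 2 (branch): HEAD=main@B [main=B work=B]
After op 3 (reset): HEAD=main@A [main=A work=B]
After op 4 (commit): HEAD=main@C [main=C work=B]
After op 5 (commit): HEAD=main@D [main=D work=B]
After op 6 (checkout): HEAD=work@B [main=D work=B]
After op 7 (merge): HEAD=work@E [main=D work=E]
After op 8 (commit): HEAD=work@F [main=D work=F]
After op 9 (commit): HEAD=work@G [main=D work=G]
After op 10 (commit): HEAD=work@H [main=D work=H]

Answer: work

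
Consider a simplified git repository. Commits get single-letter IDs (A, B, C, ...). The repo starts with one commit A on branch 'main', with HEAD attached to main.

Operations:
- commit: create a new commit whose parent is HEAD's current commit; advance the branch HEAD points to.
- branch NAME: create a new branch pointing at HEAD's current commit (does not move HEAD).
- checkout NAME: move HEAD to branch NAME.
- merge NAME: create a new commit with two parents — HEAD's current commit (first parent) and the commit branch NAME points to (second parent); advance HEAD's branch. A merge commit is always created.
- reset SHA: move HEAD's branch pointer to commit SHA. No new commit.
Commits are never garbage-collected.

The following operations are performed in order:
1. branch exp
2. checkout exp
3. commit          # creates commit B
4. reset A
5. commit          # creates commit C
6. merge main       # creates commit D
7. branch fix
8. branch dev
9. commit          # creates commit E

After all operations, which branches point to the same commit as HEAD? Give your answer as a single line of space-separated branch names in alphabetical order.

Answer: exp

Derivation:
After op 1 (branch): HEAD=main@A [exp=A main=A]
After op 2 (checkout): HEAD=exp@A [exp=A main=A]
After op 3 (commit): HEAD=exp@B [exp=B main=A]
After op 4 (reset): HEAD=exp@A [exp=A main=A]
After op 5 (commit): HEAD=exp@C [exp=C main=A]
After op 6 (merge): HEAD=exp@D [exp=D main=A]
After op 7 (branch): HEAD=exp@D [exp=D fix=D main=A]
After op 8 (branch): HEAD=exp@D [dev=D exp=D fix=D main=A]
After op 9 (commit): HEAD=exp@E [dev=D exp=E fix=D main=A]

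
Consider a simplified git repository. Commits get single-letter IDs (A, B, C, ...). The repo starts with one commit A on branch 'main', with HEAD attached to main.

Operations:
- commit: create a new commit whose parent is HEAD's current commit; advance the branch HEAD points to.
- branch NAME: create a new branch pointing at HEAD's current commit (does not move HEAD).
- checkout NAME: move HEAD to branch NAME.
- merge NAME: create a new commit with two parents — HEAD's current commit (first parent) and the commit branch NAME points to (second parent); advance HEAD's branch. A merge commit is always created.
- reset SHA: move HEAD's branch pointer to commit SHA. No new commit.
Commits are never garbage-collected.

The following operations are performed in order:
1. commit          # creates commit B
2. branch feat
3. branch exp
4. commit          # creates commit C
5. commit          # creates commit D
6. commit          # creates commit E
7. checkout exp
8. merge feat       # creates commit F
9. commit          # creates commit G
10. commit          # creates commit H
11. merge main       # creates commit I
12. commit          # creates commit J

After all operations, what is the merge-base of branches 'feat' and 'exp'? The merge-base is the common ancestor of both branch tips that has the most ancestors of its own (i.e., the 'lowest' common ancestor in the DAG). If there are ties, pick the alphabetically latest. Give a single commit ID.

Answer: B

Derivation:
After op 1 (commit): HEAD=main@B [main=B]
After op 2 (branch): HEAD=main@B [feat=B main=B]
After op 3 (branch): HEAD=main@B [exp=B feat=B main=B]
After op 4 (commit): HEAD=main@C [exp=B feat=B main=C]
After op 5 (commit): HEAD=main@D [exp=B feat=B main=D]
After op 6 (commit): HEAD=main@E [exp=B feat=B main=E]
After op 7 (checkout): HEAD=exp@B [exp=B feat=B main=E]
After op 8 (merge): HEAD=exp@F [exp=F feat=B main=E]
After op 9 (commit): HEAD=exp@G [exp=G feat=B main=E]
After op 10 (commit): HEAD=exp@H [exp=H feat=B main=E]
After op 11 (merge): HEAD=exp@I [exp=I feat=B main=E]
After op 12 (commit): HEAD=exp@J [exp=J feat=B main=E]
ancestors(feat=B): ['A', 'B']
ancestors(exp=J): ['A', 'B', 'C', 'D', 'E', 'F', 'G', 'H', 'I', 'J']
common: ['A', 'B']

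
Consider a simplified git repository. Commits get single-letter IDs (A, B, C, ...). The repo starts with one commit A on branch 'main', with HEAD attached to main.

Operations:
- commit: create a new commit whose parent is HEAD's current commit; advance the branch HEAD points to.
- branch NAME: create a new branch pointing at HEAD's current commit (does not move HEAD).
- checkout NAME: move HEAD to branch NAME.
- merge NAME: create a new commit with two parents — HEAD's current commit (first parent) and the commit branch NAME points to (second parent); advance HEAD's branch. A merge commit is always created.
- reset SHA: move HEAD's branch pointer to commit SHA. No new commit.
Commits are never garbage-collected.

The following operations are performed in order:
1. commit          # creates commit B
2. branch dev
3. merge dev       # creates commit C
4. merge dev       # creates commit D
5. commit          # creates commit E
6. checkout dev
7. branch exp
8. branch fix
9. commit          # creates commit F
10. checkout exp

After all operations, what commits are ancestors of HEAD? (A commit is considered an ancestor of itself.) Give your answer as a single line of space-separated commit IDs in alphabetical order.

Answer: A B

Derivation:
After op 1 (commit): HEAD=main@B [main=B]
After op 2 (branch): HEAD=main@B [dev=B main=B]
After op 3 (merge): HEAD=main@C [dev=B main=C]
After op 4 (merge): HEAD=main@D [dev=B main=D]
After op 5 (commit): HEAD=main@E [dev=B main=E]
After op 6 (checkout): HEAD=dev@B [dev=B main=E]
After op 7 (branch): HEAD=dev@B [dev=B exp=B main=E]
After op 8 (branch): HEAD=dev@B [dev=B exp=B fix=B main=E]
After op 9 (commit): HEAD=dev@F [dev=F exp=B fix=B main=E]
After op 10 (checkout): HEAD=exp@B [dev=F exp=B fix=B main=E]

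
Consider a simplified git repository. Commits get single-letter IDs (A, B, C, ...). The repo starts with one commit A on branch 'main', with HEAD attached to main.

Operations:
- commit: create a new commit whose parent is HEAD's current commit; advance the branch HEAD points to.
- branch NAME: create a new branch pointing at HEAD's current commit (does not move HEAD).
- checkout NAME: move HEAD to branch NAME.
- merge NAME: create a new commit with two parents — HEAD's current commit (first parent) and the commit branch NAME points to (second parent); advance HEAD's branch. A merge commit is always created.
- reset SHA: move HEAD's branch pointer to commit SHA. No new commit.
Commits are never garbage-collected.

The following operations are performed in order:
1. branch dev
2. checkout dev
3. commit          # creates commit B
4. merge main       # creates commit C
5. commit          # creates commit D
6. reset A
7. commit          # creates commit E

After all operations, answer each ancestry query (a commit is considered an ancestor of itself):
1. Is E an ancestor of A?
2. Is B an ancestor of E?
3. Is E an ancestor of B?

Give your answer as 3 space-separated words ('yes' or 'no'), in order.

After op 1 (branch): HEAD=main@A [dev=A main=A]
After op 2 (checkout): HEAD=dev@A [dev=A main=A]
After op 3 (commit): HEAD=dev@B [dev=B main=A]
After op 4 (merge): HEAD=dev@C [dev=C main=A]
After op 5 (commit): HEAD=dev@D [dev=D main=A]
After op 6 (reset): HEAD=dev@A [dev=A main=A]
After op 7 (commit): HEAD=dev@E [dev=E main=A]
ancestors(A) = {A}; E in? no
ancestors(E) = {A,E}; B in? no
ancestors(B) = {A,B}; E in? no

Answer: no no no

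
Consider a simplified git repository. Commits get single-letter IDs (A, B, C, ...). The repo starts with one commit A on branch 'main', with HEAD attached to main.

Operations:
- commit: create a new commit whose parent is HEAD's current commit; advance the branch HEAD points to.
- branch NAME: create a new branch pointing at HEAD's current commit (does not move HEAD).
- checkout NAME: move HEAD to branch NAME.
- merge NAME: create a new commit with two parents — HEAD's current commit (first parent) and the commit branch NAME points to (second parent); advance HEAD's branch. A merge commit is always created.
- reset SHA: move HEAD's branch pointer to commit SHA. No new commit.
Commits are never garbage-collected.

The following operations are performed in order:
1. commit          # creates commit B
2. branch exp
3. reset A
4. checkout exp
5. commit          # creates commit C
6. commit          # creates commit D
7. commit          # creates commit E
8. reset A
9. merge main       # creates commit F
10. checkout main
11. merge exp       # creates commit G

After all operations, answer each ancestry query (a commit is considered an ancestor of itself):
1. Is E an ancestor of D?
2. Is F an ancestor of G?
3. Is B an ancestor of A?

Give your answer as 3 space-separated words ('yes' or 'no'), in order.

Answer: no yes no

Derivation:
After op 1 (commit): HEAD=main@B [main=B]
After op 2 (branch): HEAD=main@B [exp=B main=B]
After op 3 (reset): HEAD=main@A [exp=B main=A]
After op 4 (checkout): HEAD=exp@B [exp=B main=A]
After op 5 (commit): HEAD=exp@C [exp=C main=A]
After op 6 (commit): HEAD=exp@D [exp=D main=A]
After op 7 (commit): HEAD=exp@E [exp=E main=A]
After op 8 (reset): HEAD=exp@A [exp=A main=A]
After op 9 (merge): HEAD=exp@F [exp=F main=A]
After op 10 (checkout): HEAD=main@A [exp=F main=A]
After op 11 (merge): HEAD=main@G [exp=F main=G]
ancestors(D) = {A,B,C,D}; E in? no
ancestors(G) = {A,F,G}; F in? yes
ancestors(A) = {A}; B in? no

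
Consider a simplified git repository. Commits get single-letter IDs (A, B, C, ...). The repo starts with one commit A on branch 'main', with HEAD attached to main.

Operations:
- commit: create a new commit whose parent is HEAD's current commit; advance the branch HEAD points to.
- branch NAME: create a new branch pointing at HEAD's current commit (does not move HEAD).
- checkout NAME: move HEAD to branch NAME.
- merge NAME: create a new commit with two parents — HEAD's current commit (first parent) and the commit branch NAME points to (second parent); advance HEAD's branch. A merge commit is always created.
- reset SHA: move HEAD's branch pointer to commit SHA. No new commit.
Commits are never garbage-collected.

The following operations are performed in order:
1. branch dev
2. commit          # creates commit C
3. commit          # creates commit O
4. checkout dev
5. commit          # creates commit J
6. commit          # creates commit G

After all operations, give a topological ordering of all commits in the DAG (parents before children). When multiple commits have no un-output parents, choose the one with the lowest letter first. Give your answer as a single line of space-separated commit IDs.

After op 1 (branch): HEAD=main@A [dev=A main=A]
After op 2 (commit): HEAD=main@C [dev=A main=C]
After op 3 (commit): HEAD=main@O [dev=A main=O]
After op 4 (checkout): HEAD=dev@A [dev=A main=O]
After op 5 (commit): HEAD=dev@J [dev=J main=O]
After op 6 (commit): HEAD=dev@G [dev=G main=O]
commit A: parents=[]
commit C: parents=['A']
commit G: parents=['J']
commit J: parents=['A']
commit O: parents=['C']

Answer: A C J G O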